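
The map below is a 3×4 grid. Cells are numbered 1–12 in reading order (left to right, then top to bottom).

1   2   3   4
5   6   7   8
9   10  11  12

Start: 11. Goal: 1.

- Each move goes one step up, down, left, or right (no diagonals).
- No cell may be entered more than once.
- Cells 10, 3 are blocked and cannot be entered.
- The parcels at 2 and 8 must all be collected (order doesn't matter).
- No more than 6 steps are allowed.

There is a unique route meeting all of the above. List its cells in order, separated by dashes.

Any route must reach 2 and 8 and still end at 1 within 6 moves, so the order of the required stops is forced.
Route from 11: right to 12, up to 8, 2× left (reaching 6), up to 2, left to 1 — 6 moves in all.
Check: all required cells visited; 6 ≤ 6 moves.

11 - 12 - 8 - 7 - 6 - 2 - 1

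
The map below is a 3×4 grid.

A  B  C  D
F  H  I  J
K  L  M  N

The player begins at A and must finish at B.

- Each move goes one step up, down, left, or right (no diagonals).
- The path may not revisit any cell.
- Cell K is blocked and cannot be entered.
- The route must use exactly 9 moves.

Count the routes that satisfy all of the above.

4

Need simple routes of exactly 9 moves from A to B (Manhattan distance 1, so 4 moves are spent on a detour and 4 undoing it).
Enumerating: A F H L M I J D C B | A F H L M N J D C B | A F H L M N J I C B | A F H I M N J D C B.
That gives 4 routes.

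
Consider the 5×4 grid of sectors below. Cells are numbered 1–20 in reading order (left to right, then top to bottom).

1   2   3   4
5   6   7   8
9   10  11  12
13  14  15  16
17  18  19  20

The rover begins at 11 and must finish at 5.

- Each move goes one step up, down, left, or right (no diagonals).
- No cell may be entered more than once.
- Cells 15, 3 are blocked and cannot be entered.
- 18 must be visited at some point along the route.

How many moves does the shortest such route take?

Any route passes through 18 somewhere between 11 and 5. Summing Manhattan distances along the two legs (11 → 18 → 5) gives a lower bound of 3 + 4 = 7 moves.
A route of 7 moves achieves this: 11 → 10 → 14 → 18 → 17 → 13 → 9 → 5.
Since 7 matches the lower bound, it is optimal.

7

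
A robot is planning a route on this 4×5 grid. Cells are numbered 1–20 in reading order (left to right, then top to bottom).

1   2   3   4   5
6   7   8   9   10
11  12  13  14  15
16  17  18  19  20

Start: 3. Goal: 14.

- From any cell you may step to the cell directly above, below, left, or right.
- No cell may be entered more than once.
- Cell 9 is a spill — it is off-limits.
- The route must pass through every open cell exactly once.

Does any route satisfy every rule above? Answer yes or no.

Colour the cells like a checkerboard: each orthogonal step flips colour, so a Hamiltonian route alternates colours. Here there are 9 cells of one colour and 10 of the other, with start on the opposite colour to the goal — the counts and endpoints can't be arranged into an alternating sequence of length 19, so no Hamiltonian route exists.

no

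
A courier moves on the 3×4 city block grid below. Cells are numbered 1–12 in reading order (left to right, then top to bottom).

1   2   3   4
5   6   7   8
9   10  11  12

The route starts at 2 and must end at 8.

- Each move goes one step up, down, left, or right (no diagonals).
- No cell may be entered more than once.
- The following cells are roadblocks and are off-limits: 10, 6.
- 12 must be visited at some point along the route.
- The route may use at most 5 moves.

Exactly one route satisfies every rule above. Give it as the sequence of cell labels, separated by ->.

The budget equals the shortest possible length, so every move has to be on a shortest route through the required cells.
Route from 2: right 1 to 3, down 2 to 11, right 1 to 12, up 1 to 8 — 5 moves in all.
Check: all required cells visited; 5 ≤ 5 moves.

2 -> 3 -> 7 -> 11 -> 12 -> 8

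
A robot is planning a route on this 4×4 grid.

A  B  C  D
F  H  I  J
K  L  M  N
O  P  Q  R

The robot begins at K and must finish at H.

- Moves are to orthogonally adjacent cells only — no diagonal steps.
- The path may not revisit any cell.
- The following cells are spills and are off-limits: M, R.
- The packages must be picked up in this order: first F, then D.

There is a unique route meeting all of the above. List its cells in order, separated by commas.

The waypoints must appear in the order F, D, with no cell reused.
Route from K: up 2 to A, right 3 to D, down 1 to J, left 2 to H — 8 moves in all.
Check: order respected (F at step 1, D at step 5).

K, F, A, B, C, D, J, I, H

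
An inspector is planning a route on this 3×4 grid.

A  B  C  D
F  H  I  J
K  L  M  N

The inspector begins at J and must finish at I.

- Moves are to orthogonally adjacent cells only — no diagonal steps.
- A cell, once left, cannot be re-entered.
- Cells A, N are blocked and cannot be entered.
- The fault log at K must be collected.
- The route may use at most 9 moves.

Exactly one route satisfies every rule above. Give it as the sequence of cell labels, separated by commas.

The 9-move cap with required stops at K leaves no slack for detours.
Route from J: up to D, 2× left (reaching B), down to H, left to F, down to K, 2× right (reaching M), up to I — 9 moves in all.
Check: all required cells visited; 9 ≤ 9 moves.

J, D, C, B, H, F, K, L, M, I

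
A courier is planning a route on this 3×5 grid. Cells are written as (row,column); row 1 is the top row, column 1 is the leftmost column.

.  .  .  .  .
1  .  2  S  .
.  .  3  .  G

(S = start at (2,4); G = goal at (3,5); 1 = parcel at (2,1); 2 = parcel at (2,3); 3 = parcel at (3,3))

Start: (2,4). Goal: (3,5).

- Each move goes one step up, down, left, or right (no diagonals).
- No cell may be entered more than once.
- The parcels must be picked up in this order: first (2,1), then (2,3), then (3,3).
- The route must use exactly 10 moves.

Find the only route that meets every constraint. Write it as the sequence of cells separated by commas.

(2,4), (1,4), (1,3), (1,2), (1,1), (2,1), (2,2), (2,3), (3,3), (3,4), (3,5)

The waypoints must appear in the order (2,1), (2,3), (3,3), with no cell reused.
Route from (2,4): up to (1,4), 3× left (reaching (1,1)), down to (2,1), 2× right (reaching (2,3)), down to (3,3), 2× right (reaching (3,5)) — 10 moves in all.
Check: order respected (1 at step 5, 2 at step 7, 3 at step 8); 10 moves as required.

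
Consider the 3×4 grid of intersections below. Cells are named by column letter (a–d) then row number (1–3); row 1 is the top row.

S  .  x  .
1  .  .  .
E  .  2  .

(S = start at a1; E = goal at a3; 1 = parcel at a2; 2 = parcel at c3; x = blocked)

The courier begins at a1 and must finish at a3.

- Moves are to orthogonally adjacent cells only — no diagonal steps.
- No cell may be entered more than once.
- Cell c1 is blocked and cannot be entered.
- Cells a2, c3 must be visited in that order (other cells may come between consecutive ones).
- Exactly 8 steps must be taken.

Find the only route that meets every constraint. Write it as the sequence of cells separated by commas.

The waypoints must appear in the order a2, c3, with no cell reused.
Route from a1: down to a2, 3× right (reaching d2), down to d3, 3× left (reaching a3) — 8 moves in all.
Check: order respected (1 at step 1, 2 at step 6); 8 moves as required.

a1, a2, b2, c2, d2, d3, c3, b3, a3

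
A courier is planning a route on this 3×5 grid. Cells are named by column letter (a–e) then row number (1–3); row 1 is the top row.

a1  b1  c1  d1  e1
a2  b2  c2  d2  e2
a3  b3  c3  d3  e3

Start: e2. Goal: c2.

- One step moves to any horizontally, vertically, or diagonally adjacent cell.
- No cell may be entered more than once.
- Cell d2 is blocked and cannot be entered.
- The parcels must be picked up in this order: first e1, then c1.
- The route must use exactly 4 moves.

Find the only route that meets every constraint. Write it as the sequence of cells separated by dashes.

The waypoints must appear in the order e1, c1, with no cell reused.
Route from e2: up to e1, 2× left (reaching c1), down to c2 — 4 moves in all.
Check: order respected (e1 at step 1, c1 at step 3); 4 moves as required.

e2 - e1 - d1 - c1 - c2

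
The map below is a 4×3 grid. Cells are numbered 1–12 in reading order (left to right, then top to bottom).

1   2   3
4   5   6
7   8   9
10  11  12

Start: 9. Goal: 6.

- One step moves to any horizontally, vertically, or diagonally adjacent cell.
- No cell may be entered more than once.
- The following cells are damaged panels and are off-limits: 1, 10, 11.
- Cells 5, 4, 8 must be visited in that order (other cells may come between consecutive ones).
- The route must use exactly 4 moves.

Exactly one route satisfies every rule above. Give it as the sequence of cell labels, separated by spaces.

9 5 4 8 6

The waypoints must appear in the order 5, 4, 8, with no cell reused.
Route from 9: up-left to 5, left to 4, down-right to 8, up-right to 6 — 4 moves in all.
Check: order respected (5 at step 1, 4 at step 2, 8 at step 3); 4 moves as required.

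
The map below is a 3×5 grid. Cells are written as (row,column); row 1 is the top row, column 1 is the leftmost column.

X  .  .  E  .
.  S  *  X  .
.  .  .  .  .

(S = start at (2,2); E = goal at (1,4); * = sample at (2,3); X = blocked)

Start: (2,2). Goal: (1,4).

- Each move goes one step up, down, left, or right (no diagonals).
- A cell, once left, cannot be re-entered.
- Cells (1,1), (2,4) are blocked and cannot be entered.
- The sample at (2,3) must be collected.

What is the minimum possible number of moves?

Any route passes through (2,3) somewhere between (2,2) and (1,4). Summing Manhattan distances along the two legs ((2,2) → (2,3) → (1,4)) gives a lower bound of 1 + 2 = 3 moves.
A route of 3 moves achieves this: (2,2) → (2,3) → (1,3) → (1,4).
Since 3 matches the lower bound, it is optimal.

3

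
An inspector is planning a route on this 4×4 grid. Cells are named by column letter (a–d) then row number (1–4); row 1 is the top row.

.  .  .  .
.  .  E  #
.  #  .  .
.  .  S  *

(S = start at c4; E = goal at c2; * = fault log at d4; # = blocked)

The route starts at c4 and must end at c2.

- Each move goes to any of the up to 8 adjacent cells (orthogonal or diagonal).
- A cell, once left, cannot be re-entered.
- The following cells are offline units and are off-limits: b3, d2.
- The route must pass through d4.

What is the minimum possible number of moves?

Any route passes through d4 somewhere between c4 and c2. Summing Chebyshev distances along the two legs (c4 → d4 → c2) gives a lower bound of 1 + 2 = 3 moves.
A route of 3 moves achieves this: c4 → d4 → c3 → c2.
Since 3 matches the lower bound, it is optimal.

3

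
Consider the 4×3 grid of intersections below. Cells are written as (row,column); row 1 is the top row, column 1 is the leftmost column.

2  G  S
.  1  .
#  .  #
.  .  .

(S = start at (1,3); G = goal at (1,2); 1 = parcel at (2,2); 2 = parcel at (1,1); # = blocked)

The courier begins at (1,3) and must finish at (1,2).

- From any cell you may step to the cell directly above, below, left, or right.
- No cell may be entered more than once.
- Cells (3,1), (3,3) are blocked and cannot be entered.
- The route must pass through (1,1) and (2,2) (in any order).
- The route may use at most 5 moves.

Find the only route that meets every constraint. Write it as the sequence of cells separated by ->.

(1,3) -> (2,3) -> (2,2) -> (2,1) -> (1,1) -> (1,2)

Any route must reach (1,1) and (2,2) and still end at (1,2) within 5 moves, so the order of the required stops is forced.
Route from (1,3): down to (2,3), 2× left (reaching (2,1)), up to (1,1), right to (1,2) — 5 moves in all.
Check: all required cells visited; 5 ≤ 5 moves.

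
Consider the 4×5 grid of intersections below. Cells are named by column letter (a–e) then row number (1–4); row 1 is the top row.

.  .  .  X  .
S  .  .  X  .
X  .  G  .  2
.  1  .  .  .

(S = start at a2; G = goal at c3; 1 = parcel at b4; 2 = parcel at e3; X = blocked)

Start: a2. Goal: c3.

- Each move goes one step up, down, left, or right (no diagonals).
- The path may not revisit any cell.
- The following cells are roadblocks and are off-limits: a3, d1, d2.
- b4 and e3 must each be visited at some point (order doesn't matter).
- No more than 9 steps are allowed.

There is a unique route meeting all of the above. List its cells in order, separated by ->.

a2 -> b2 -> b3 -> b4 -> c4 -> d4 -> e4 -> e3 -> d3 -> c3

Any route must reach b4 and e3 and still end at c3 within 9 moves, so the order of the required stops is forced.
Route from a2: right to b2, 2× down (reaching b4), 3× right (reaching e4), up to e3, 2× left (reaching c3) — 9 moves in all.
Check: all required cells visited; 9 ≤ 9 moves.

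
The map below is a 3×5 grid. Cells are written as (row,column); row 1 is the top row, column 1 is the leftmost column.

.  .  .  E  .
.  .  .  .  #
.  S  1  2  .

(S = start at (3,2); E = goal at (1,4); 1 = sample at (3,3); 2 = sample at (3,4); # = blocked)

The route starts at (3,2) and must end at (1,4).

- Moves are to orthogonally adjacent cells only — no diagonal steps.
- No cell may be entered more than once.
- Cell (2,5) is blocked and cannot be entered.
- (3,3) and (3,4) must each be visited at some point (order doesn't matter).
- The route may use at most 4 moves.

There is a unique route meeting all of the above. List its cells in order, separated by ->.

(3,2) -> (3,3) -> (3,4) -> (2,4) -> (1,4)

The 4-move cap with required stops at (3,3), (3,4) leaves no slack for detours.
Route from (3,2): right 2 to (3,4), up 2 to (1,4) — 4 moves in all.
Check: all required cells visited; 4 ≤ 4 moves.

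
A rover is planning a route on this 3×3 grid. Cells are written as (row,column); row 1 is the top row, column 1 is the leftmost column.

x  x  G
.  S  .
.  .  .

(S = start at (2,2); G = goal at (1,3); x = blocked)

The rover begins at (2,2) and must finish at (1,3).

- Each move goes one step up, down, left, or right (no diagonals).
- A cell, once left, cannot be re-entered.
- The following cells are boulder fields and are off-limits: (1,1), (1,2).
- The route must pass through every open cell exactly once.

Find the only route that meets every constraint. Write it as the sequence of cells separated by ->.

Need to visit all 7 open cells exactly once, starting at (2,2) and ending at (1,3).
Cell (2,1) has only two open neighbours ((3,1) and (2,2)), so the path must pass straight through it: one of those is the cell it's entered from and the other is where it exits.
Route from (2,2): left to (2,1), down to (3,1), 2× right (reaching (3,3)), 2× up (reaching (1,3)) — 6 moves in all.
Check: all 7 open cells covered.

(2,2) -> (2,1) -> (3,1) -> (3,2) -> (3,3) -> (2,3) -> (1,3)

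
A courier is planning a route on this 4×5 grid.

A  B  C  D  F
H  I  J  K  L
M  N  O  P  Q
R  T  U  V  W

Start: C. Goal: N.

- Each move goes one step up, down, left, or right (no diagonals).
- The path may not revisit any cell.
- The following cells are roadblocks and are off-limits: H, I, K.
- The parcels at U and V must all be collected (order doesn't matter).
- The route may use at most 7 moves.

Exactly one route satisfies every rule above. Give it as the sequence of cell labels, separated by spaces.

C J O P V U T N

Any route must reach U and V and still end at N within 7 moves, so the order of the required stops is forced.
Route from C: 2× down (reaching O), right to P, down to V, 2× left (reaching T), up to N — 7 moves in all.
Check: all required cells visited; 7 ≤ 7 moves.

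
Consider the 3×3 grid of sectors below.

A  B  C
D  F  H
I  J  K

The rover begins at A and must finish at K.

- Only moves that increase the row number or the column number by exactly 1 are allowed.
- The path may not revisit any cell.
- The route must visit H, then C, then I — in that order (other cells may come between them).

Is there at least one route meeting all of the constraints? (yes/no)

C lies above H, so going from H to C would need an upward move — but moves only go right/down, so H cannot be visited before C.

no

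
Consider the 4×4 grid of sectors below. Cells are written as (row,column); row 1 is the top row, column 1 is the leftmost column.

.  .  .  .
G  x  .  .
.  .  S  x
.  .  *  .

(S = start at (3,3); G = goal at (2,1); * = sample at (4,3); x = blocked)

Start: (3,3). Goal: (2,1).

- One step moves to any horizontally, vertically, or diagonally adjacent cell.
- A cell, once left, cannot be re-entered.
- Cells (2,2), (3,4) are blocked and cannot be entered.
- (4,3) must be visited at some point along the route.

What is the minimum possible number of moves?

Any route passes through (4,3) somewhere between (3,3) and (2,1). Summing Chebyshev distances along the two legs ((3,3) → (4,3) → (2,1)) gives a lower bound of 1 + 2 = 3 moves.
A route of 3 moves achieves this: (3,3) → (4,3) → (3,2) → (2,1).
Since 3 matches the lower bound, it is optimal.

3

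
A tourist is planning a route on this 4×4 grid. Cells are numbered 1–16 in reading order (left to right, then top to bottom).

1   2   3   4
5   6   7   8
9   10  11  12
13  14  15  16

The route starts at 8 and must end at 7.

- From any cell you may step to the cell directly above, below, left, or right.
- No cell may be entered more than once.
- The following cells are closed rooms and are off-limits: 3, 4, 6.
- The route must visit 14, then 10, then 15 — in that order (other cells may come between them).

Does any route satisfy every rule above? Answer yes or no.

no

Ignoring the required order, 2 revisit-free routes from 8 to 7 pass through all of 14, 10, and 15; the waypoint orders that occur are 15 → 14 → 10 (2) — never 14 → 10 → 15.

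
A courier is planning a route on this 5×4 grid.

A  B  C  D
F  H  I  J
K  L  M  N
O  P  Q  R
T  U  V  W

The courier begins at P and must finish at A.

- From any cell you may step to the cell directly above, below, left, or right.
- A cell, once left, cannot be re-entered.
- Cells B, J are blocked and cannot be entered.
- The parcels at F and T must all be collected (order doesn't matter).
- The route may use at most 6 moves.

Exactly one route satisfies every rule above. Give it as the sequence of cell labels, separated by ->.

P -> U -> T -> O -> K -> F -> A

The budget equals the shortest possible length, so every move has to be on a shortest route through the required cells.
Route from P: down to U, left to T, 4× up (reaching A) — 6 moves in all.
Check: all required cells visited; 6 ≤ 6 moves.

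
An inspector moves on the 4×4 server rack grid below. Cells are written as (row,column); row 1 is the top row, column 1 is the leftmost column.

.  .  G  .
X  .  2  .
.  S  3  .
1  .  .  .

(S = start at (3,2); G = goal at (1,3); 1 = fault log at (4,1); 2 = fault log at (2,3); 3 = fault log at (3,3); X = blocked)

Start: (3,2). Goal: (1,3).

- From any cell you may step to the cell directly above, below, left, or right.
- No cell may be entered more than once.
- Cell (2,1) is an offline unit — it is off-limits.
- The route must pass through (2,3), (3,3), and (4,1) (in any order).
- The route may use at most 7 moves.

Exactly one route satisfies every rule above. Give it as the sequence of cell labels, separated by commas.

Any route must reach (2,3), (3,3), and (4,1) and still end at (1,3) within 7 moves, so the order of the required stops is forced.
Route from (3,2): left to (3,1), down to (4,1), 2× right (reaching (4,3)), 3× up (reaching (1,3)) — 7 moves in all.
Check: all required cells visited; 7 ≤ 7 moves.

(3,2), (3,1), (4,1), (4,2), (4,3), (3,3), (2,3), (1,3)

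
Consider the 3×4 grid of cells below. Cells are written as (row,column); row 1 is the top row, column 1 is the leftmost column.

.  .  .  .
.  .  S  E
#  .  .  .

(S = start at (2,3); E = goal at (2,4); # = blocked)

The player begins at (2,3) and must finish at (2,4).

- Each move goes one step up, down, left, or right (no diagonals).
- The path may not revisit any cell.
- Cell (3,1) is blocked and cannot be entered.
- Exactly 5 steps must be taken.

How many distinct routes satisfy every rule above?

Need simple routes of exactly 5 moves from (2,3) to (2,4) (Manhattan distance 1, so 2 moves are spent on a detour and 2 undoing it).
Enumerating: (2,3) (2,2) (1,2) (1,3) (1,4) (2,4) | (2,3) (2,2) (3,2) (3,3) (3,4) (2,4).
That gives 2 routes.

2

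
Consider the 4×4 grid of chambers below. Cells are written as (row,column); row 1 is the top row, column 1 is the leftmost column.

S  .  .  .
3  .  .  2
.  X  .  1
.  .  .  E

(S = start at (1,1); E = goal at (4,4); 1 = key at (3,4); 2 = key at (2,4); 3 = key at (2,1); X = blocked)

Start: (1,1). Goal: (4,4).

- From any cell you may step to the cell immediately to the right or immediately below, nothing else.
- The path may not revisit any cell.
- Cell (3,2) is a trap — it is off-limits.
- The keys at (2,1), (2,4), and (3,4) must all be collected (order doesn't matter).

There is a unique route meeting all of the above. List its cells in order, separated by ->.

Moves only go right or down, so the column and row indices never decrease.
Route from (1,1): down to (2,1), 3× right (reaching (2,4)), 2× down (reaching (4,4)) — 6 moves in all.
Check: all required cells visited.

(1,1) -> (2,1) -> (2,2) -> (2,3) -> (2,4) -> (3,4) -> (4,4)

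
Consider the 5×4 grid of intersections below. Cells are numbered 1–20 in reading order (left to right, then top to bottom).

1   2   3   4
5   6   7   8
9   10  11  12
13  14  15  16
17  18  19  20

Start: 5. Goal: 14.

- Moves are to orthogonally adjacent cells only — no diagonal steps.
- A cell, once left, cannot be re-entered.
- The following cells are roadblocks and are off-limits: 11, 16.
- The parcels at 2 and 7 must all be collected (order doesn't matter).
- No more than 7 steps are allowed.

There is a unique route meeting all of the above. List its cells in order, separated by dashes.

The 7-move cap with required stops at 2, 7 leaves no slack for detours.
Route from 5: up 1 to 1, right 2 to 3, down 1 to 7, left 1 to 6, down 2 to 14 — 7 moves in all.
Check: all required cells visited; 7 ≤ 7 moves.

5 - 1 - 2 - 3 - 7 - 6 - 10 - 14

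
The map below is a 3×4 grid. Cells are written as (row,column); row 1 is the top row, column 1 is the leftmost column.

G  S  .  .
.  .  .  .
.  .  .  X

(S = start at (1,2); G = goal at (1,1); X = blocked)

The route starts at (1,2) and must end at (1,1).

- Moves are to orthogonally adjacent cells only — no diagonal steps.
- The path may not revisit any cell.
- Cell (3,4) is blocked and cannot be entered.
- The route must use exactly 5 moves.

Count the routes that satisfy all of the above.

Need simple routes of exactly 5 moves from (1,2) to (1,1) (Manhattan distance 1, so 2 moves are spent on a detour and 2 undoing it).
Enumerating: (1,2) (2,2) (3,2) (3,1) (2,1) (1,1) | (1,2) (1,3) (2,3) (2,2) (2,1) (1,1).
That gives 2 routes.

2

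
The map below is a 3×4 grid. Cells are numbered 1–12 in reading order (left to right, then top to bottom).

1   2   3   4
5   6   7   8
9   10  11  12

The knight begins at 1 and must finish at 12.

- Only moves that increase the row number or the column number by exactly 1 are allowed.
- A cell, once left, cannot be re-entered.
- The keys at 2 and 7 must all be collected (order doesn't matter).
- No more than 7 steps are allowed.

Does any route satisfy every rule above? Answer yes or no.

yes

One route that works: 1 → 2 → 6 → 7 → 11 → 12.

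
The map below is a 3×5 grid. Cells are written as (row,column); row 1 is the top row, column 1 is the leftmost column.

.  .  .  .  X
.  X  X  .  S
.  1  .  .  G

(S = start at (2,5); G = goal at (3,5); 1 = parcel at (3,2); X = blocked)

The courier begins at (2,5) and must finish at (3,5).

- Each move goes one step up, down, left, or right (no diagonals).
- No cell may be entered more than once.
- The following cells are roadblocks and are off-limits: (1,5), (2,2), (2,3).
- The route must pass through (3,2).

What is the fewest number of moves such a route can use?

Any route passes through (3,2) somewhere between (2,5) and (3,5). Summing Manhattan distances along the two legs ((2,5) → (3,2) → (3,5)) gives a lower bound of 4 + 3 = 7 moves.
The shortest route satisfying every rule uses 11 moves: (2,5) → (2,4) → (1,4) → (1,3) → (1,2) → (1,1) → (2,1) → (3,1) → (3,2) → (3,3) → (3,4) → (3,5).
The no-revisit rule (legs can't share cells) pushes the minimum above the 7-move bound; an exhaustive check rules out every length from 7 to 10 (on a 4-connected grid the length of any start-to-goal walk has the same parity as the Manhattan bound, so only lengths 7, 9, 11, … need checking), leaving 11 as the minimum.

11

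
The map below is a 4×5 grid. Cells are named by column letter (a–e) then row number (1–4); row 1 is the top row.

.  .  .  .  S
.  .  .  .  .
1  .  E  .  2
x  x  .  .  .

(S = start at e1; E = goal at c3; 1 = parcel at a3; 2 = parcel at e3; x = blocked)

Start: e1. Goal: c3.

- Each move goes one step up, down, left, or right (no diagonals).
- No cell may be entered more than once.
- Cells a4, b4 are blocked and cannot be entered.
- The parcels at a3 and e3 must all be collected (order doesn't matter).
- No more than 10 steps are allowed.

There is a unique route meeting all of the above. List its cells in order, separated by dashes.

The budget equals the shortest possible length, so every move has to be on a shortest route through the required cells.
Route from e1: down 2 to e3, left 1 to d3, up 1 to d2, left 3 to a2, down 1 to a3, right 2 to c3 — 10 moves in all.
Check: all required cells visited; 10 ≤ 10 moves.

e1 - e2 - e3 - d3 - d2 - c2 - b2 - a2 - a3 - b3 - c3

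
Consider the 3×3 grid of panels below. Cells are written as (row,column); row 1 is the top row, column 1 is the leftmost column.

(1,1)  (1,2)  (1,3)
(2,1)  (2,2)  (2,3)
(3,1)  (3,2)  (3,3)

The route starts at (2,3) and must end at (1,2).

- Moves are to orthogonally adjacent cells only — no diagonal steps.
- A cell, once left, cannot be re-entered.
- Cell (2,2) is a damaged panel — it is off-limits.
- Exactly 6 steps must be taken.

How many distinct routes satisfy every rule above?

1

Need simple routes of exactly 6 moves from (2,3) to (1,2) (Manhattan distance 2, so 2 moves are spent on a detour and 2 undoing it).
Enumerating: (2,3) (3,3) (3,2) (3,1) (2,1) (1,1) (1,2).
That gives 1 route.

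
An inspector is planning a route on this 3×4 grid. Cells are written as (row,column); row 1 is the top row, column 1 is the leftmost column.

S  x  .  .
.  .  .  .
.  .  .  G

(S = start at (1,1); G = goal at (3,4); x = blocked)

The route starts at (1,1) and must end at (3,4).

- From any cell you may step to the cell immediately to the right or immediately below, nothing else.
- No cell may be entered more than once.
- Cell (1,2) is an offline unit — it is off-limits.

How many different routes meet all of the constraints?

4

A right/down-only route from (1,1) to (3,4) makes exactly 2 down-moves and 3 right-moves in some order.
With no other constraints that would be C(5,2) = 10 routes.
Subtract routes through each blocked cell (inclusion–exclusion for overlaps): − through (1,2): 6 → 4.
That gives 4 routes.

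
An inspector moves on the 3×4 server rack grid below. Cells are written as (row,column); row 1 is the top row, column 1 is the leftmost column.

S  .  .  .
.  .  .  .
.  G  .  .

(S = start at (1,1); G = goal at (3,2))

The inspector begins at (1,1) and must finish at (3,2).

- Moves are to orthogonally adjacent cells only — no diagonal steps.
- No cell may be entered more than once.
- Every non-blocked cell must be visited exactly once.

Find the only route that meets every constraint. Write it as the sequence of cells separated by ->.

(1,1) -> (1,2) -> (1,3) -> (1,4) -> (2,4) -> (3,4) -> (3,3) -> (2,3) -> (2,2) -> (2,1) -> (3,1) -> (3,2)

Need to visit all 12 open cells exactly once, starting at (1,1) and ending at (3,2).
Cell (3,1) has only two open neighbours ((2,1) and (3,2)), so the path must pass straight through it: one of those is the cell it's entered from and the other is where it exits.
Route from (1,1): 3× right (reaching (1,4)), 2× down (reaching (3,4)), left to (3,3), up to (2,3), 2× left (reaching (2,1)), down to (3,1), right to (3,2) — 11 moves in all.
Check: all 12 open cells covered.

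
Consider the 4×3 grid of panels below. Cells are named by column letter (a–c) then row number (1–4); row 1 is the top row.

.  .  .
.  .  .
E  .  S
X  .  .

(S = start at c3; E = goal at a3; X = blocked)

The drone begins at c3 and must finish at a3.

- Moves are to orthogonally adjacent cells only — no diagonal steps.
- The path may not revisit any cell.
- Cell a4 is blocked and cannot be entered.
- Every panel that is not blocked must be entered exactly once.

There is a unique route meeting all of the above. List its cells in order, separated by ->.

c3 -> c4 -> b4 -> b3 -> b2 -> c2 -> c1 -> b1 -> a1 -> a2 -> a3

Need to visit all 11 open cells exactly once, starting at c3 and ending at a3.
Route from c3: down to c4, left to b4, 2× up (reaching b2), right to c2, up to c1, 2× left (reaching a1), 2× down (reaching a3) — 10 moves in all.
Check: all 11 open cells covered.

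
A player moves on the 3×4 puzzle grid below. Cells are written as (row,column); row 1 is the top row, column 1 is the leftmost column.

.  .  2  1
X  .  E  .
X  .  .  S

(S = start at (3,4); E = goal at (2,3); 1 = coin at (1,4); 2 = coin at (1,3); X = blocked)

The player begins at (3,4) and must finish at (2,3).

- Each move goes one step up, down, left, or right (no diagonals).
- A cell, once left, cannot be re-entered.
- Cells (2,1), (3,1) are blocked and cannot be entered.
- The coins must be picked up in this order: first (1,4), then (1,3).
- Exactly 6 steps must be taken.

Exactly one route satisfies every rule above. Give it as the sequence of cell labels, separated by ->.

(3,4) -> (2,4) -> (1,4) -> (1,3) -> (1,2) -> (2,2) -> (2,3)

The waypoints must appear in the order (1,4), (1,3), with no cell reused.
Route from (3,4): 2× up (reaching (1,4)), 2× left (reaching (1,2)), down to (2,2), right to (2,3) — 6 moves in all.
Check: order respected (1 at step 2, 2 at step 3); 6 moves as required.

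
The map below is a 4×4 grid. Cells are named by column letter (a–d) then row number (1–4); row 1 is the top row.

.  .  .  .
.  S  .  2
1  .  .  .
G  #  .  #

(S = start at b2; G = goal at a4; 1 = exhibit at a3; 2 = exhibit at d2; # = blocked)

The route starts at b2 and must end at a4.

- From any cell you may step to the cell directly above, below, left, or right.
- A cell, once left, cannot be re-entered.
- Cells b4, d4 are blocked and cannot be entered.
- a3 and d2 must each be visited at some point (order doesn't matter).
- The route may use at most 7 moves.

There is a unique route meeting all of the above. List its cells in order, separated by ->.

The 7-move cap with required stops at a3, d2 leaves no slack for detours.
Route from b2: right 2 to d2, down 1 to d3, left 3 to a3, down 1 to a4 — 7 moves in all.
Check: all required cells visited; 7 ≤ 7 moves.

b2 -> c2 -> d2 -> d3 -> c3 -> b3 -> a3 -> a4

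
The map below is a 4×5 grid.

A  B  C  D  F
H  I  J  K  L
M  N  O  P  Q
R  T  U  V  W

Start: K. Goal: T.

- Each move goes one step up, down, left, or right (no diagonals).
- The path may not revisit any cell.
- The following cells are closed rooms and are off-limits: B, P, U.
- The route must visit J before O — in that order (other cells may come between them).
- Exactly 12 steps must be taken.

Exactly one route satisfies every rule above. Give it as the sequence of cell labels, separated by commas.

The waypoints must appear in the order J, O, with no cell reused.
Route from K: right 1 to L, up 1 to F, left 2 to C, down 2 to O, left 1 to N, up 1 to I, left 1 to H, down 2 to R, right 1 to T — 12 moves in all.
Check: order respected (J at step 5, O at step 6); 12 moves as required.

K, L, F, D, C, J, O, N, I, H, M, R, T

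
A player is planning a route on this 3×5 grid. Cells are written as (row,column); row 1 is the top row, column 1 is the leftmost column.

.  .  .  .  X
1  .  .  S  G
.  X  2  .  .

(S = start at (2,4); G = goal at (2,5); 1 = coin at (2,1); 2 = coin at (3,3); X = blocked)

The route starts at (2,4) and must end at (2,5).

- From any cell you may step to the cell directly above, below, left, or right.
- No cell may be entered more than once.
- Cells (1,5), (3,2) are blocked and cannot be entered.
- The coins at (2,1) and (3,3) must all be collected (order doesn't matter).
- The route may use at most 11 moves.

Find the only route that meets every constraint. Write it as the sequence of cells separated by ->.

(2,4) -> (1,4) -> (1,3) -> (1,2) -> (1,1) -> (2,1) -> (2,2) -> (2,3) -> (3,3) -> (3,4) -> (3,5) -> (2,5)

Any route must reach (2,1) and (3,3) and still end at (2,5) within 11 moves, so the order of the required stops is forced.
Route from (2,4): up 1 to (1,4), left 3 to (1,1), down 1 to (2,1), right 2 to (2,3), down 1 to (3,3), right 2 to (3,5), up 1 to (2,5) — 11 moves in all.
Check: all required cells visited; 11 ≤ 11 moves.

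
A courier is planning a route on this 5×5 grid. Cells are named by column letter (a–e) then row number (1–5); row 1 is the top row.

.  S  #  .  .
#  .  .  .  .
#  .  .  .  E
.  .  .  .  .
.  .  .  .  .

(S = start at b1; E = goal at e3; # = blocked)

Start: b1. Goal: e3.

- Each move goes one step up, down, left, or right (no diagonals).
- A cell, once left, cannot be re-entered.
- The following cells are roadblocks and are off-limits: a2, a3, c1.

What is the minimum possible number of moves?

The Manhattan distance from b1 to e3 is |1−3| + |2−5| = 5, so at least 5 moves are needed.
A route of 5 moves achieves this: b1 → b2 → b3 → c3 → d3 → e3.
Since 5 matches the lower bound, it is optimal.

5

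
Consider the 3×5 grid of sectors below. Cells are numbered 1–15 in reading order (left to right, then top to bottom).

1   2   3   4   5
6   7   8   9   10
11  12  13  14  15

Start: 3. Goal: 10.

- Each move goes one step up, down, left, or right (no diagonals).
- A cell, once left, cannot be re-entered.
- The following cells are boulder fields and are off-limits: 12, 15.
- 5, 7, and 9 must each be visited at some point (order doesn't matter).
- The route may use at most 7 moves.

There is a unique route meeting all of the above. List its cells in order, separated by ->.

The budget equals the shortest possible length, so every move has to be on a shortest route through the required cells.
Route from 3: left 1 to 2, down 1 to 7, right 2 to 9, up 1 to 4, right 1 to 5, down 1 to 10 — 7 moves in all.
Check: all required cells visited; 7 ≤ 7 moves.

3 -> 2 -> 7 -> 8 -> 9 -> 4 -> 5 -> 10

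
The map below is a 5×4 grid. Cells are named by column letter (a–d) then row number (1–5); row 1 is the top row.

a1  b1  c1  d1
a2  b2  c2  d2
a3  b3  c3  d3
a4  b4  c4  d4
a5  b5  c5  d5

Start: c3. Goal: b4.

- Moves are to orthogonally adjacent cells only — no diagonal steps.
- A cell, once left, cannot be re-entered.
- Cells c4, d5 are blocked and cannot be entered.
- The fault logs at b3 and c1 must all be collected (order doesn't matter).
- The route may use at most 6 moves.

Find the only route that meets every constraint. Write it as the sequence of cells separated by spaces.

Any route must reach b3 and c1 and still end at b4 within 6 moves, so the order of the required stops is forced.
Route from c3: 2× up (reaching c1), left to b1, 3× down (reaching b4) — 6 moves in all.
Check: all required cells visited; 6 ≤ 6 moves.

c3 c2 c1 b1 b2 b3 b4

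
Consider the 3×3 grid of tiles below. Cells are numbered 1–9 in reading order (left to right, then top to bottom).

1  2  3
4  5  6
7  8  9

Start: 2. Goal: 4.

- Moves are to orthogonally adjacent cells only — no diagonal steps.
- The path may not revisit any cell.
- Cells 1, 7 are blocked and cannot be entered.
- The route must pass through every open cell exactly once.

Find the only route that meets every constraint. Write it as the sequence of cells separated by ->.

Need to visit all 7 open cells exactly once, starting at 2 and ending at 4.
Route from 2: right 1 to 3, down 2 to 9, left 1 to 8, up 1 to 5, left 1 to 4 — 6 moves in all.
Check: all 7 open cells covered.

2 -> 3 -> 6 -> 9 -> 8 -> 5 -> 4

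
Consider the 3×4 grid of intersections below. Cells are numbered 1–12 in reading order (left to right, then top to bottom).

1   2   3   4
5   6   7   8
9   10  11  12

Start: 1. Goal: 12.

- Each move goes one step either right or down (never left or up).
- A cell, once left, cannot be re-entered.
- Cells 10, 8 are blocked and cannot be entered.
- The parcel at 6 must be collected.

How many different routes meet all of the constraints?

A right/down-only route from 1 to 12 makes exactly 2 down-moves and 3 right-moves in some order.
With no other constraints that would be C(5,2) = 10 routes.
Split at 6 and multiply the segment counts (each segment already excludes blocked cells): 1→6: 2; 6→12: 1; product = 2.
That gives 2 routes.

2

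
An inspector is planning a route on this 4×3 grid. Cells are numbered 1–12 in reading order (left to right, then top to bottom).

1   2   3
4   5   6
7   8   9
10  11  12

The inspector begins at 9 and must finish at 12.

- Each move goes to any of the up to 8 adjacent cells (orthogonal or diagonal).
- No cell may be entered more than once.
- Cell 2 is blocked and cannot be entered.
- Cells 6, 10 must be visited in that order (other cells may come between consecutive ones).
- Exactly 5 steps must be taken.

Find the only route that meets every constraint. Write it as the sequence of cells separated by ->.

The waypoints must appear in the order 6, 10, with no cell reused.
Route from 9: up to 6, 2× down-left (reaching 10), 2× right (reaching 12) — 5 moves in all.
Check: order respected (6 at step 1, 10 at step 3); 5 moves as required.

9 -> 6 -> 8 -> 10 -> 11 -> 12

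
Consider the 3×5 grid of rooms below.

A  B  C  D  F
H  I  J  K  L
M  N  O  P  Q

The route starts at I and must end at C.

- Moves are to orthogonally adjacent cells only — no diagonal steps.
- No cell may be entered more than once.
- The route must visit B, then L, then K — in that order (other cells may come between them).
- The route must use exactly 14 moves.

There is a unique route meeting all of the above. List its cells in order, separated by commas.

The waypoints must appear in the order B, L, K, with no cell reused.
Route from I: up to B, left to A, 2× down (reaching M), 4× right (reaching Q), 2× up (reaching F), left to D, down to K, left to J, up to C — 14 moves in all.
Check: order respected (B at step 1, L at step 9, K at step 12); 14 moves as required.

I, B, A, H, M, N, O, P, Q, L, F, D, K, J, C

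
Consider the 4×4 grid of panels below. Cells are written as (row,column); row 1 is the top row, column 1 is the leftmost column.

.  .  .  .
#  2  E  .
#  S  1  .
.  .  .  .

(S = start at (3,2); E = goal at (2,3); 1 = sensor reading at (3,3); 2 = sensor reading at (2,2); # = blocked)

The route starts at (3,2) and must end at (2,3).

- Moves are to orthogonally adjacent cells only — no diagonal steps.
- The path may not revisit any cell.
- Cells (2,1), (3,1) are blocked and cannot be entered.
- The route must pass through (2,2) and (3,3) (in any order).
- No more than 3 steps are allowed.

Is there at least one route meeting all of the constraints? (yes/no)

Even ignoring the no-revisit rule, getting from (3,2) to (2,3), taking the cheapest ordering (3,2) → (3,3) → (2,2) → (2,3) needs at least 1 + 2 + 1 = 4 moves (Manhattan distance per leg), which exceeds the 3-move limit.

no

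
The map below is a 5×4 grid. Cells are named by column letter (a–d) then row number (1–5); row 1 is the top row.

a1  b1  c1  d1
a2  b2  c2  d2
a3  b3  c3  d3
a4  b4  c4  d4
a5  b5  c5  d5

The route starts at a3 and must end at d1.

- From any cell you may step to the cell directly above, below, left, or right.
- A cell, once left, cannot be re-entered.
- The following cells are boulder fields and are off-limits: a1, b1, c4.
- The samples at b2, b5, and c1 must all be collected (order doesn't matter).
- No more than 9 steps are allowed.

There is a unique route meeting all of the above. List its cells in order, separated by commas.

a3, a4, a5, b5, b4, b3, b2, c2, c1, d1

Any route must reach b2, b5, and c1 and still end at d1 within 9 moves, so the order of the required stops is forced.
Route from a3: 2× down (reaching a5), right to b5, 3× up (reaching b2), right to c2, up to c1, right to d1 — 9 moves in all.
Check: all required cells visited; 9 ≤ 9 moves.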